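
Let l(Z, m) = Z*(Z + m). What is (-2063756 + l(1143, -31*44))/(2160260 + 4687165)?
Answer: -2316359/6847425 ≈ -0.33828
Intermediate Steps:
(-2063756 + l(1143, -31*44))/(2160260 + 4687165) = (-2063756 + 1143*(1143 - 31*44))/(2160260 + 4687165) = (-2063756 + 1143*(1143 - 1364))/6847425 = (-2063756 + 1143*(-221))*(1/6847425) = (-2063756 - 252603)*(1/6847425) = -2316359*1/6847425 = -2316359/6847425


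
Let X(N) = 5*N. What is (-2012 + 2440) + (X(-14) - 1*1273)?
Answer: -915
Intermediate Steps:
(-2012 + 2440) + (X(-14) - 1*1273) = (-2012 + 2440) + (5*(-14) - 1*1273) = 428 + (-70 - 1273) = 428 - 1343 = -915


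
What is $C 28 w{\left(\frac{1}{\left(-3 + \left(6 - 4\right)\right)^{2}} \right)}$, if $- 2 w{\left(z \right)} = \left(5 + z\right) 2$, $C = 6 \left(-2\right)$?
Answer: $2016$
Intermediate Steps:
$C = -12$
$w{\left(z \right)} = -5 - z$ ($w{\left(z \right)} = - \frac{\left(5 + z\right) 2}{2} = - \frac{10 + 2 z}{2} = -5 - z$)
$C 28 w{\left(\frac{1}{\left(-3 + \left(6 - 4\right)\right)^{2}} \right)} = \left(-12\right) 28 \left(-5 - \frac{1}{\left(-3 + \left(6 - 4\right)\right)^{2}}\right) = - 336 \left(-5 - \frac{1}{\left(-3 + 2\right)^{2}}\right) = - 336 \left(-5 - \frac{1}{\left(-1\right)^{2}}\right) = - 336 \left(-5 - 1^{-1}\right) = - 336 \left(-5 - 1\right) = \left(-336\right) \left(-6\right) = 2016$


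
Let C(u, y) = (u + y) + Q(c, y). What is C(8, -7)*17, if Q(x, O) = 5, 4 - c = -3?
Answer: 102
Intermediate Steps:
c = 7 (c = 4 - 1*(-3) = 4 + 3 = 7)
C(u, y) = 5 + u + y (C(u, y) = (u + y) + 5 = 5 + u + y)
C(8, -7)*17 = (5 + 8 - 7)*17 = 6*17 = 102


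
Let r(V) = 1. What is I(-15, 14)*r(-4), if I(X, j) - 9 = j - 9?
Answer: 14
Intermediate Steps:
I(X, j) = j (I(X, j) = 9 + (j - 9) = 9 + (-9 + j) = j)
I(-15, 14)*r(-4) = 14*1 = 14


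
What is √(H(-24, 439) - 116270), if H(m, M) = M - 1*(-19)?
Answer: 6*I*√3217 ≈ 340.31*I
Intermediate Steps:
H(m, M) = 19 + M (H(m, M) = M + 19 = 19 + M)
√(H(-24, 439) - 116270) = √((19 + 439) - 116270) = √(458 - 116270) = √(-115812) = 6*I*√3217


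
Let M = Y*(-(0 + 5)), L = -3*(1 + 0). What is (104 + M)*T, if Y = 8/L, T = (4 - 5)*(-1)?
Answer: 352/3 ≈ 117.33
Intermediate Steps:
L = -3 (L = -3*1 = -3)
T = 1 (T = -1*(-1) = 1)
Y = -8/3 (Y = 8/(-3) = 8*(-⅓) = -8/3 ≈ -2.6667)
M = 40/3 (M = -(-8)*(0 + 5)/3 = -(-8)*5/3 = -8/3*(-5) = 40/3 ≈ 13.333)
(104 + M)*T = (104 + 40/3)*1 = (352/3)*1 = 352/3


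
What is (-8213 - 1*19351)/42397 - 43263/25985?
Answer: -2550471951/1101686045 ≈ -2.3151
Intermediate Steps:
(-8213 - 1*19351)/42397 - 43263/25985 = (-8213 - 19351)*(1/42397) - 43263*1/25985 = -27564*1/42397 - 43263/25985 = -27564/42397 - 43263/25985 = -2550471951/1101686045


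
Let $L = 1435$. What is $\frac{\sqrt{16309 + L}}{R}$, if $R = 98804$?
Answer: $\frac{\sqrt{1109}}{24701} \approx 0.0013482$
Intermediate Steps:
$\frac{\sqrt{16309 + L}}{R} = \frac{\sqrt{16309 + 1435}}{98804} = \sqrt{17744} \cdot \frac{1}{98804} = 4 \sqrt{1109} \cdot \frac{1}{98804} = \frac{\sqrt{1109}}{24701}$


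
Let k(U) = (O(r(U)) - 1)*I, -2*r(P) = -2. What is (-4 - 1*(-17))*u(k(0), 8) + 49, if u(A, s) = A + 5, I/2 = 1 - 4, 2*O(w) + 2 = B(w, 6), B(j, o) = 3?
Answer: 153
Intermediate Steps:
r(P) = 1 (r(P) = -½*(-2) = 1)
O(w) = ½ (O(w) = -1 + (½)*3 = -1 + 3/2 = ½)
I = -6 (I = 2*(1 - 4) = 2*(-3) = -6)
k(U) = 3 (k(U) = (½ - 1)*(-6) = -½*(-6) = 3)
u(A, s) = 5 + A
(-4 - 1*(-17))*u(k(0), 8) + 49 = (-4 - 1*(-17))*(5 + 3) + 49 = (-4 + 17)*8 + 49 = 13*8 + 49 = 104 + 49 = 153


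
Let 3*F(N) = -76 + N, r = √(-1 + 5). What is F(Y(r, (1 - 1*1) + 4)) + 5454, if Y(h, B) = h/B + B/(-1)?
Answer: 10855/2 ≈ 5427.5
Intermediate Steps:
r = 2 (r = √4 = 2)
Y(h, B) = -B + h/B (Y(h, B) = h/B + B*(-1) = h/B - B = -B + h/B)
F(N) = -76/3 + N/3 (F(N) = (-76 + N)/3 = -76/3 + N/3)
F(Y(r, (1 - 1*1) + 4)) + 5454 = (-76/3 + (-((1 - 1*1) + 4) + 2/((1 - 1*1) + 4))/3) + 5454 = (-76/3 + (-((1 - 1) + 4) + 2/((1 - 1) + 4))/3) + 5454 = (-76/3 + (-(0 + 4) + 2/(0 + 4))/3) + 5454 = (-76/3 + (-1*4 + 2/4)/3) + 5454 = (-76/3 + (-4 + 2*(¼))/3) + 5454 = (-76/3 + (-4 + ½)/3) + 5454 = (-76/3 + (⅓)*(-7/2)) + 5454 = (-76/3 - 7/6) + 5454 = -53/2 + 5454 = 10855/2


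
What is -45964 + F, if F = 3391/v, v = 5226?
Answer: -240204473/5226 ≈ -45963.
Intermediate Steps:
F = 3391/5226 ≈ 0.64887
-45964 + F = -45964 + 3391/5226 = -240204473/5226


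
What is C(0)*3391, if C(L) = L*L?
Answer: 0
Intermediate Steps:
C(L) = L²
C(0)*3391 = 0²*3391 = 0*3391 = 0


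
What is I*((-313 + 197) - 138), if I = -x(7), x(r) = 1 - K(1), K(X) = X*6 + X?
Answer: -1524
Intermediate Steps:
K(X) = 7*X (K(X) = 6*X + X = 7*X)
x(r) = -6 (x(r) = 1 - 7 = -6)
I = 6 (I = -1*(-6) = 6)
I*((-313 + 197) - 138) = 6*((-313 + 197) - 138) = 6*(-116 - 138) = 6*(-254) = -1524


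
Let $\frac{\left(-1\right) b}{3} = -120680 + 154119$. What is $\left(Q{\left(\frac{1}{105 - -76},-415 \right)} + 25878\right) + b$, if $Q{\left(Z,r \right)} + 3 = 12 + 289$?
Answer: $-74141$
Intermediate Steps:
$Q{\left(Z,r \right)} = 298$ ($Q{\left(Z,r \right)} = -3 + \left(12 + 289\right) = -3 + 301 = 298$)
$b = -100317$ ($b = - 3 \left(-120680 + 154119\right) = \left(-3\right) 33439 = -100317$)
$\left(Q{\left(\frac{1}{105 - -76},-415 \right)} + 25878\right) + b = \left(298 + 25878\right) - 100317 = 26176 - 100317 = -74141$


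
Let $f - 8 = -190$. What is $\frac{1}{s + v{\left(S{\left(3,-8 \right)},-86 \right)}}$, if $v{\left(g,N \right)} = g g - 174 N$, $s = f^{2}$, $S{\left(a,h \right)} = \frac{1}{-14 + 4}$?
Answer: $\frac{100}{4808801} \approx 2.0795 \cdot 10^{-5}$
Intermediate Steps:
$f = -182$ ($f = 8 - 190 = -182$)
$S{\left(a,h \right)} = - \frac{1}{10}$ ($S{\left(a,h \right)} = \frac{1}{-10} = - \frac{1}{10}$)
$s = 33124$ ($s = \left(-182\right)^{2} = 33124$)
$v{\left(g,N \right)} = g^{2} - 174 N$
$\frac{1}{s + v{\left(S{\left(3,-8 \right)},-86 \right)}} = \frac{1}{33124 + \left(\left(- \frac{1}{10}\right)^{2} - -14964\right)} = \frac{1}{33124 + \left(\frac{1}{100} + 14964\right)} = \frac{1}{33124 + \frac{1496401}{100}} = \frac{1}{\frac{4808801}{100}} = \frac{100}{4808801}$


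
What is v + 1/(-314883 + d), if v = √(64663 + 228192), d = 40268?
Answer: -1/274615 + √292855 ≈ 541.16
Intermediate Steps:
v = √292855 ≈ 541.16
v + 1/(-314883 + d) = √292855 + 1/(-314883 + 40268) = √292855 + 1/(-274615) = √292855 - 1/274615 = -1/274615 + √292855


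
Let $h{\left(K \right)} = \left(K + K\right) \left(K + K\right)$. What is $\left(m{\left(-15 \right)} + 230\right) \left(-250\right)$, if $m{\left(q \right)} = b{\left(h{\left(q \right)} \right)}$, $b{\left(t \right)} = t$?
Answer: $-282500$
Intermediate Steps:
$h{\left(K \right)} = 4 K^{2}$ ($h{\left(K \right)} = 2 K 2 K = 4 K^{2}$)
$m{\left(q \right)} = 4 q^{2}$
$\left(m{\left(-15 \right)} + 230\right) \left(-250\right) = \left(4 \left(-15\right)^{2} + 230\right) \left(-250\right) = \left(4 \cdot 225 + 230\right) \left(-250\right) = \left(900 + 230\right) \left(-250\right) = 1130 \left(-250\right) = -282500$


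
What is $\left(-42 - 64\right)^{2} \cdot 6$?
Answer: $67416$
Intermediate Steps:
$\left(-42 - 64\right)^{2} \cdot 6 = \left(-106\right)^{2} \cdot 6 = 11236 \cdot 6 = 67416$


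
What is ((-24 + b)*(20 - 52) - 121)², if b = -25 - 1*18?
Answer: 4092529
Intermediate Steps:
b = -43 (b = -25 - 18 = -43)
((-24 + b)*(20 - 52) - 121)² = ((-24 - 43)*(20 - 52) - 121)² = (-67*(-32) - 121)² = (2144 - 121)² = 2023² = 4092529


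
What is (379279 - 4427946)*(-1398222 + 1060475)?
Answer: 1367425133249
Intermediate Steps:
(379279 - 4427946)*(-1398222 + 1060475) = -4048667*(-337747) = 1367425133249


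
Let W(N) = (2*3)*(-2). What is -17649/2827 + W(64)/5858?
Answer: -51710883/8280283 ≈ -6.2451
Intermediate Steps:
W(N) = -12 (W(N) = 6*(-2) = -12)
-17649/2827 + W(64)/5858 = -17649/2827 - 12/5858 = -17649*1/2827 - 12*1/5858 = -17649/2827 - 6/2929 = -51710883/8280283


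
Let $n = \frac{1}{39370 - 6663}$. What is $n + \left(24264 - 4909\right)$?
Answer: $\frac{633043986}{32707} \approx 19355.0$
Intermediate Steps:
$n = \frac{1}{32707} \approx 3.0575 \cdot 10^{-5}$
$n + \left(24264 - 4909\right) = \frac{1}{32707} + \left(24264 - 4909\right) = \frac{1}{32707} + 19355 = \frac{633043986}{32707}$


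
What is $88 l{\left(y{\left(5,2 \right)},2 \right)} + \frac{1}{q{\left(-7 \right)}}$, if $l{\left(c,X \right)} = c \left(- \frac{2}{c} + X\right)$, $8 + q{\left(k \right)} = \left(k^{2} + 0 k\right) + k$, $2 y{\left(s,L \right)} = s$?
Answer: $\frac{8977}{34} \approx 264.03$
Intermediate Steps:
$y{\left(s,L \right)} = \frac{s}{2}$
$q{\left(k \right)} = -8 + k + k^{2}$ ($q{\left(k \right)} = -8 + \left(\left(k^{2} + 0 k\right) + k\right) = -8 + \left(\left(k^{2} + 0\right) + k\right) = -8 + \left(k^{2} + k\right) = -8 + \left(k + k^{2}\right) = -8 + k + k^{2}$)
$l{\left(c,X \right)} = c \left(X - \frac{2}{c}\right)$
$88 l{\left(y{\left(5,2 \right)},2 \right)} + \frac{1}{q{\left(-7 \right)}} = 88 \left(-2 + 2 \cdot \frac{1}{2} \cdot 5\right) + \frac{1}{-8 - 7 + \left(-7\right)^{2}} = 88 \left(-2 + 2 \cdot \frac{5}{2}\right) + \frac{1}{-8 - 7 + 49} = 88 \left(-2 + 5\right) + \frac{1}{34} = 88 \cdot 3 + \frac{1}{34} = 264 + \frac{1}{34} = \frac{8977}{34}$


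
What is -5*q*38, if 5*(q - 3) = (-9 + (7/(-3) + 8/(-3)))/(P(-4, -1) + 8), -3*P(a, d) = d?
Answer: -12654/25 ≈ -506.16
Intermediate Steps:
P(a, d) = -d/3
q = 333/125 (q = 3 + ((-9 + (7/(-3) + 8/(-3)))/(-1/3*(-1) + 8))/5 = 3 + ((-9 + (7*(-1/3) + 8*(-1/3)))/(1/3 + 8))/5 = 3 + ((-9 + (-7/3 - 8/3))/(25/3))/5 = 3 + ((-9 - 5)*(3/25))/5 = 3 + (-14*3/25)/5 = 3 + (1/5)*(-42/25) = 3 - 42/125 = 333/125 ≈ 2.6640)
-5*q*38 = -5*333/125*38 = -333/25*38 = -12654/25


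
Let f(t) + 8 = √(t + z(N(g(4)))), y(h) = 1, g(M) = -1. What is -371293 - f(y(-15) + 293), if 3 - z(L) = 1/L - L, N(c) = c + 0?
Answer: -371285 - 3*√33 ≈ -3.7130e+5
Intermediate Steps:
N(c) = c
z(L) = 3 + L - 1/L (z(L) = 3 - (1/L - L) = 3 + (L - 1/L) = 3 + L - 1/L)
f(t) = -8 + √(3 + t) (f(t) = -8 + √(t + (3 - 1 - 1/(-1))) = -8 + √(t + (3 - 1 - 1*(-1))) = -8 + √(t + (3 - 1 + 1)) = -8 + √(t + 3) = -8 + √(3 + t))
-371293 - f(y(-15) + 293) = -371293 - (-8 + √(3 + (1 + 293))) = -371293 - (-8 + √(3 + 294)) = -371293 - (-8 + √297) = -371293 - (-8 + 3*√33) = -371293 + (8 - 3*√33) = -371285 - 3*√33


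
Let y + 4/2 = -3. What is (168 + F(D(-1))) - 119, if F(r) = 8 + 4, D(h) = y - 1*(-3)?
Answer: 61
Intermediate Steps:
y = -5 (y = -2 - 3 = -5)
D(h) = -2 (D(h) = -5 - 1*(-3) = -5 + 3 = -2)
F(r) = 12
(168 + F(D(-1))) - 119 = (168 + 12) - 119 = 180 - 119 = 61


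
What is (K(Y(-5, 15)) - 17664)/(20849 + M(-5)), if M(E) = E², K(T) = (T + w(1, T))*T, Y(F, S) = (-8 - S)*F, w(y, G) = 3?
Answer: -2047/10437 ≈ -0.19613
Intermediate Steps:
Y(F, S) = F*(-8 - S)
K(T) = T*(3 + T) (K(T) = (T + 3)*T = (3 + T)*T = T*(3 + T))
(K(Y(-5, 15)) - 17664)/(20849 + M(-5)) = ((-1*(-5)*(8 + 15))*(3 - 1*(-5)*(8 + 15)) - 17664)/(20849 + (-5)²) = ((-1*(-5)*23)*(3 - 1*(-5)*23) - 17664)/(20849 + 25) = (115*(3 + 115) - 17664)/20874 = (115*118 - 17664)*(1/20874) = (13570 - 17664)*(1/20874) = -4094*1/20874 = -2047/10437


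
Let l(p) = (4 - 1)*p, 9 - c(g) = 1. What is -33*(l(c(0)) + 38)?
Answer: -2046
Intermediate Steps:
c(g) = 8 (c(g) = 9 - 1*1 = 9 - 1 = 8)
l(p) = 3*p
-33*(l(c(0)) + 38) = -33*(3*8 + 38) = -33*(24 + 38) = -33*62 = -2046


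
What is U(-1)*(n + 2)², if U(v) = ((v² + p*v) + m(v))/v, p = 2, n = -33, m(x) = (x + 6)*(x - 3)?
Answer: 20181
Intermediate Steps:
m(x) = (-3 + x)*(6 + x) (m(x) = (6 + x)*(-3 + x) = (-3 + x)*(6 + x))
U(v) = (-18 + 2*v² + 5*v)/v (U(v) = ((v² + 2*v) + (-18 + v² + 3*v))/v = (-18 + 2*v² + 5*v)/v)
U(-1)*(n + 2)² = (5 - 18/(-1) + 2*(-1))*(-33 + 2)² = (5 - 18*(-1) - 2)*(-31)² = (5 + 18 - 2)*961 = 21*961 = 20181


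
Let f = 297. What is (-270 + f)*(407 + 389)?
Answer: 21492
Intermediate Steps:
(-270 + f)*(407 + 389) = (-270 + 297)*(407 + 389) = 27*796 = 21492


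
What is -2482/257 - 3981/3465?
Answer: -3207749/296835 ≈ -10.807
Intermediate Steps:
-2482/257 - 3981/3465 = -2482*1/257 - 3981*1/3465 = -2482/257 - 1327/1155 = -3207749/296835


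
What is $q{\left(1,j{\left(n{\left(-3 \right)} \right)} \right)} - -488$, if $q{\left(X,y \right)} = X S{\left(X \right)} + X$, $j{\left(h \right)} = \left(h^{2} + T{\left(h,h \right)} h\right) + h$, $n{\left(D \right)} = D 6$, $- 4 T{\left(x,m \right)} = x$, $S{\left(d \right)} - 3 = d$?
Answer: $493$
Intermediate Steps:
$S{\left(d \right)} = 3 + d$
$T{\left(x,m \right)} = - \frac{x}{4}$
$n{\left(D \right)} = 6 D$
$j{\left(h \right)} = h + \frac{3 h^{2}}{4}$ ($j{\left(h \right)} = \left(h^{2} + - \frac{h}{4} h\right) + h = \left(h^{2} - \frac{h^{2}}{4}\right) + h = \frac{3 h^{2}}{4} + h = h + \frac{3 h^{2}}{4}$)
$q{\left(X,y \right)} = X + X \left(3 + X\right)$ ($q{\left(X,y \right)} = X \left(3 + X\right) + X = X + X \left(3 + X\right)$)
$q{\left(1,j{\left(n{\left(-3 \right)} \right)} \right)} - -488 = 1 \left(4 + 1\right) - -488 = 1 \cdot 5 + 488 = 5 + 488 = 493$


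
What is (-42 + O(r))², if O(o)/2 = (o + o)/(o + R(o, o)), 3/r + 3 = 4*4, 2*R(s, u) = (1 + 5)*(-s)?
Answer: 1936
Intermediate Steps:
R(s, u) = -3*s (R(s, u) = ((1 + 5)*(-s))/2 = (6*(-s))/2 = (-6*s)/2 = -3*s)
r = 3/13 (r = 3/(-3 + 4*4) = 3/(-3 + 16) = 3/13 ≈ 0.23077)
O(o) = -2 (O(o) = 2*((o + o)/(o - 3*o)) = 2*((2*o)/((-2*o))) = 2*((2*o)*(-1/(2*o))) = 2*(-1) = -2)
(-42 + O(r))² = (-42 - 2)² = (-44)² = 1936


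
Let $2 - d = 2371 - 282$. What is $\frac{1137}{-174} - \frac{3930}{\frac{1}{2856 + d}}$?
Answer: $- \frac{175286239}{58} \approx -3.0222 \cdot 10^{6}$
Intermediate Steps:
$d = -2087$ ($d = 2 - \left(2371 - 282\right) = 2 - 2089 = -2087$)
$\frac{1137}{-174} - \frac{3930}{\frac{1}{2856 + d}} = \frac{1137}{-174} - \frac{3930}{\frac{1}{2856 - 2087}} = 1137 \left(- \frac{1}{174}\right) - \frac{3930}{\frac{1}{769}} = - \frac{379}{58} - 3930 \frac{1}{\frac{1}{769}} = - \frac{379}{58} - 3022170 = - \frac{175286239}{58}$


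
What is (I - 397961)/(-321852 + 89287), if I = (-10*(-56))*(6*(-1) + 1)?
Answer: 400761/232565 ≈ 1.7232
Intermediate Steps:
I = -2800 (I = 560*(-6 + 1) = 560*(-5) = -2800)
(I - 397961)/(-321852 + 89287) = (-2800 - 397961)/(-321852 + 89287) = -400761/(-232565) = -400761*(-1/232565) = 400761/232565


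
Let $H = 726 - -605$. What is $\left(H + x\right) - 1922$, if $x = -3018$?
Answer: $-3609$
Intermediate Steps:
$H = 1331$ ($H = 726 + 605 = 1331$)
$\left(H + x\right) - 1922 = \left(1331 - 3018\right) - 1922 = -1687 - 1922 = -3609$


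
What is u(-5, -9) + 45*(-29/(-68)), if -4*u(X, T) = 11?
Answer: 559/34 ≈ 16.441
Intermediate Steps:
u(X, T) = -11/4 (u(X, T) = -¼*11 = -11/4)
u(-5, -9) + 45*(-29/(-68)) = -11/4 + 45*(-29/(-68)) = -11/4 + 45*(-29*(-1/68)) = -11/4 + 45*(29/68) = -11/4 + 1305/68 = 559/34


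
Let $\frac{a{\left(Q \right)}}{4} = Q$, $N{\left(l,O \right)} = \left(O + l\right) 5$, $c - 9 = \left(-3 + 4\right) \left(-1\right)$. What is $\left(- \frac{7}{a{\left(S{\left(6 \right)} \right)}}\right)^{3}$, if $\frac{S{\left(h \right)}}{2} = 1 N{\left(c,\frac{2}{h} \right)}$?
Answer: $- \frac{9261}{1000000000} \approx -9.261 \cdot 10^{-6}$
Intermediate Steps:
$c = 8$ ($c = 9 + \left(-3 + 4\right) \left(-1\right) = 9 + 1 \left(-1\right) = 9 - 1 = 8$)
$N{\left(l,O \right)} = 5 O + 5 l$
$S{\left(h \right)} = 80 + \frac{20}{h}$ ($S{\left(h \right)} = 2 \cdot 1 \left(5 \frac{2}{h} + 5 \cdot 8\right) = 2 \cdot 1 \left(\frac{10}{h} + 40\right) = 2 \cdot 1 \left(40 + \frac{10}{h}\right) = 2 \left(40 + \frac{10}{h}\right) = 80 + \frac{20}{h}$)
$a{\left(Q \right)} = 4 Q$
$\left(- \frac{7}{a{\left(S{\left(6 \right)} \right)}}\right)^{3} = \left(- \frac{7}{4 \left(80 + \frac{20}{6}\right)}\right)^{3} = \left(- \frac{7}{4 \left(80 + 20 \cdot \frac{1}{6}\right)}\right)^{3} = \left(- \frac{7}{4 \left(80 + \frac{10}{3}\right)}\right)^{3} = \left(- \frac{7}{4 \cdot \frac{250}{3}}\right)^{3} = \left(- \frac{7}{\frac{1000}{3}}\right)^{3} = \left(\left(-7\right) \frac{3}{1000}\right)^{3} = \left(- \frac{21}{1000}\right)^{3} = - \frac{9261}{1000000000}$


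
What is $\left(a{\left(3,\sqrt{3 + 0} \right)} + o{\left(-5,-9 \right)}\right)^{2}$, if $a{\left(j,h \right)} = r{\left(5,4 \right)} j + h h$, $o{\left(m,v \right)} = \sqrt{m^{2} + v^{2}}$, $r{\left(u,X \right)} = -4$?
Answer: $\left(-9 + \sqrt{106}\right)^{2} \approx 1.6787$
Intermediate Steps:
$a{\left(j,h \right)} = h^{2} - 4 j$ ($a{\left(j,h \right)} = - 4 j + h h = - 4 j + h^{2} = h^{2} - 4 j$)
$\left(a{\left(3,\sqrt{3 + 0} \right)} + o{\left(-5,-9 \right)}\right)^{2} = \left(\left(\left(\sqrt{3 + 0}\right)^{2} - 12\right) + \sqrt{\left(-5\right)^{2} + \left(-9\right)^{2}}\right)^{2} = \left(\left(\left(\sqrt{3}\right)^{2} - 12\right) + \sqrt{25 + 81}\right)^{2} = \left(\left(3 - 12\right) + \sqrt{106}\right)^{2} = \left(-9 + \sqrt{106}\right)^{2}$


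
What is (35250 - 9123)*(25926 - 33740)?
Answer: -204156378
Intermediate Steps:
(35250 - 9123)*(25926 - 33740) = 26127*(-7814) = -204156378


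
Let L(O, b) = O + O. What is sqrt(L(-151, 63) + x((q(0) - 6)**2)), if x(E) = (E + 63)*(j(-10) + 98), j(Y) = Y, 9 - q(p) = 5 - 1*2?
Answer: sqrt(5242) ≈ 72.402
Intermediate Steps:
q(p) = 6 (q(p) = 9 - (5 - 1*2) = 9 - (5 - 2) = 9 - 1*3 = 9 - 3 = 6)
L(O, b) = 2*O
x(E) = 5544 + 88*E (x(E) = (E + 63)*(-10 + 98) = (63 + E)*88 = 5544 + 88*E)
sqrt(L(-151, 63) + x((q(0) - 6)**2)) = sqrt(2*(-151) + (5544 + 88*(6 - 6)**2)) = sqrt(-302 + (5544 + 88*0**2)) = sqrt(-302 + (5544 + 88*0)) = sqrt(-302 + (5544 + 0)) = sqrt(-302 + 5544) = sqrt(5242)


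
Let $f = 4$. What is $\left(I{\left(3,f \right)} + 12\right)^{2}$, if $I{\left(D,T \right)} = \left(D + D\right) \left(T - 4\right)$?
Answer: $144$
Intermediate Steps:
$I{\left(D,T \right)} = 2 D \left(-4 + T\right)$
$\left(I{\left(3,f \right)} + 12\right)^{2} = \left(2 \cdot 3 \left(-4 + 4\right) + 12\right)^{2} = \left(2 \cdot 3 \cdot 0 + 12\right)^{2} = \left(0 + 12\right)^{2} = 12^{2} = 144$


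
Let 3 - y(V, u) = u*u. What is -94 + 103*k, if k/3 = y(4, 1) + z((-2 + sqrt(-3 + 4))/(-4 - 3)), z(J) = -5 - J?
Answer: -7456/7 ≈ -1065.1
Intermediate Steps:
y(V, u) = 3 - u**2 (y(V, u) = 3 - u*u = 3 - u**2)
k = -66/7 (k = 3*((3 - 1*1**2) + (-5 - (-2 + sqrt(-3 + 4))/(-4 - 3))) = 3*((3 - 1*1) + (-5 - (-2 + sqrt(1))/(-7))) = 3*((3 - 1) + (-5 - (-2 + 1)*(-1)/7)) = 3*(2 + (-5 - (-1)*(-1)/7)) = 3*(2 + (-5 - 1*1/7)) = 3*(2 + (-5 - 1/7)) = 3*(2 - 36/7) = 3*(-22/7) = -66/7 ≈ -9.4286)
-94 + 103*k = -94 + 103*(-66/7) = -94 - 6798/7 = -7456/7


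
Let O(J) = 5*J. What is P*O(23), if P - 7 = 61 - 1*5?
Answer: 7245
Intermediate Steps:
P = 63 (P = 7 + (61 - 1*5) = 7 + (61 - 5) = 7 + 56 = 63)
P*O(23) = 63*(5*23) = 63*115 = 7245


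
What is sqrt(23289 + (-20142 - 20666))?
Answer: I*sqrt(17519) ≈ 132.36*I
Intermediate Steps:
sqrt(23289 + (-20142 - 20666)) = sqrt(23289 - 40808) = sqrt(-17519) = I*sqrt(17519)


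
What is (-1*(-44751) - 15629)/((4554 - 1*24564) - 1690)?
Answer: -14561/10850 ≈ -1.3420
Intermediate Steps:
(-1*(-44751) - 15629)/((4554 - 1*24564) - 1690) = (44751 - 15629)/((4554 - 24564) - 1690) = 29122/(-20010 - 1690) = 29122/(-21700) = 29122*(-1/21700) = -14561/10850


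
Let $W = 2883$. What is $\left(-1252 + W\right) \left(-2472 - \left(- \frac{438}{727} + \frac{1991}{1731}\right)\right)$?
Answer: $- \frac{5074930780633}{1258437} \approx -4.0327 \cdot 10^{6}$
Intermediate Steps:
$\left(-1252 + W\right) \left(-2472 - \left(- \frac{438}{727} + \frac{1991}{1731}\right)\right) = \left(-1252 + 2883\right) \left(-2472 - \left(- \frac{438}{727} + \frac{1991}{1731}\right)\right) = 1631 \left(-2472 - \frac{689279}{1258437}\right) = 1631 \left(- \frac{3111545543}{1258437}\right) = - \frac{5074930780633}{1258437}$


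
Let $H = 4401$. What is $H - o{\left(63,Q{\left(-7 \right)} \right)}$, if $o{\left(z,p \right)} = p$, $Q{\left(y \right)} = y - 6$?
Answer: $4414$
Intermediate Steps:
$Q{\left(y \right)} = -6 + y$ ($Q{\left(y \right)} = y - 6 = -6 + y$)
$H - o{\left(63,Q{\left(-7 \right)} \right)} = 4401 - \left(-6 - 7\right) = 4401 - -13 = 4401 + 13 = 4414$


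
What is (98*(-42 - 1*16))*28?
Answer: -159152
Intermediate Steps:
(98*(-42 - 1*16))*28 = (98*(-42 - 16))*28 = (98*(-58))*28 = -5684*28 = -159152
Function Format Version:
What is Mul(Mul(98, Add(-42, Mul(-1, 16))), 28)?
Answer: -159152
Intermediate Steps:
Mul(Mul(98, Add(-42, Mul(-1, 16))), 28) = Mul(Mul(98, Add(-42, -16)), 28) = Mul(Mul(98, -58), 28) = Mul(-5684, 28) = -159152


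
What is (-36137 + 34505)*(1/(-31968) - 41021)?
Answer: 22293108593/333 ≈ 6.6946e+7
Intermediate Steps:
(-36137 + 34505)*(1/(-31968) - 41021) = -1632*(-1/31968 - 41021) = -1632*(-1311359329/31968) = 22293108593/333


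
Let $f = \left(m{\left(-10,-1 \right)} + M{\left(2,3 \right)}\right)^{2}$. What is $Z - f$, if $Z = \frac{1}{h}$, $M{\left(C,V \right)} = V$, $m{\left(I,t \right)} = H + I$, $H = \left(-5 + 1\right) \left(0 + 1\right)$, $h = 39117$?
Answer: $- \frac{4733156}{39117} \approx -121.0$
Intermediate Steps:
$H = -4$ ($H = \left(-4\right) 1 = -4$)
$m{\left(I,t \right)} = -4 + I$
$Z = \frac{1}{39117} \approx 2.5564 \cdot 10^{-5}$
$f = 121$ ($f = \left(\left(-4 - 10\right) + 3\right)^{2} = \left(-14 + 3\right)^{2} = \left(-11\right)^{2} = 121$)
$Z - f = \frac{1}{39117} - 121 = - \frac{4733156}{39117}$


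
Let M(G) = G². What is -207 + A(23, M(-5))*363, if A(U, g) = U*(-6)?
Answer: -50301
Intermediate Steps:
A(U, g) = -6*U
-207 + A(23, M(-5))*363 = -207 - 6*23*363 = -207 - 138*363 = -207 - 50094 = -50301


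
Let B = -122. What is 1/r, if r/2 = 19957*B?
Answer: -1/4869508 ≈ -2.0536e-7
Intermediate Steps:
r = -4869508 (r = 2*(19957*(-122)) = 2*(-2434754) = -4869508)
1/r = 1/(-4869508) = -1/4869508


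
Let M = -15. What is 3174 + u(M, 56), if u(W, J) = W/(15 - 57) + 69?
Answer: 45407/14 ≈ 3243.4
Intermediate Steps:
u(W, J) = 69 - W/42 (u(W, J) = W/(-42) + 69 = -W/42 + 69 = 69 - W/42)
3174 + u(M, 56) = 3174 + (69 - 1/42*(-15)) = 3174 + (69 + 5/14) = 3174 + 971/14 = 45407/14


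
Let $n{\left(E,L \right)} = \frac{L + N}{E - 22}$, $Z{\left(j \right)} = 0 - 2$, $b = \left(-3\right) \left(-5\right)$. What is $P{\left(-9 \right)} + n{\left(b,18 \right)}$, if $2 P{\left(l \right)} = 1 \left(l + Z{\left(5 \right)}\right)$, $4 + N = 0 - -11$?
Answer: $- \frac{127}{14} \approx -9.0714$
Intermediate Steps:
$b = 15$
$Z{\left(j \right)} = -2$ ($Z{\left(j \right)} = 0 - 2 = -2$)
$N = 7$ ($N = -4 + \left(0 - -11\right) = -4 + \left(0 + 11\right) = -4 + 11 = 7$)
$n{\left(E,L \right)} = \frac{7 + L}{-22 + E}$ ($n{\left(E,L \right)} = \frac{L + 7}{E - 22} = \frac{7 + L}{-22 + E}$)
$P{\left(l \right)} = -1 + \frac{l}{2}$ ($P{\left(l \right)} = \frac{1 \left(l - 2\right)}{2} = \frac{1 \left(-2 + l\right)}{2} = \frac{-2 + l}{2} = -1 + \frac{l}{2}$)
$P{\left(-9 \right)} + n{\left(b,18 \right)} = \left(-1 + \frac{1}{2} \left(-9\right)\right) + \frac{7 + 18}{-22 + 15} = \left(-1 - \frac{9}{2}\right) + \frac{1}{-7} \cdot 25 = - \frac{11}{2} - \frac{25}{7} = - \frac{127}{14}$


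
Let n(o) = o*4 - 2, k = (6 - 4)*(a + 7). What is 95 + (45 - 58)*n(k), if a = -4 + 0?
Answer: -191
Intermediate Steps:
a = -4
k = 6 (k = (6 - 4)*(-4 + 7) = 2*3 = 6)
n(o) = -2 + 4*o (n(o) = 4*o - 2 = -2 + 4*o)
95 + (45 - 58)*n(k) = 95 + (45 - 58)*(-2 + 4*6) = 95 - 13*(-2 + 24) = 95 - 13*22 = 95 - 286 = -191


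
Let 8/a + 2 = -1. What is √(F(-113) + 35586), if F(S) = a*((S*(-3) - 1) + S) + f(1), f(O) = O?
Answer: √34987 ≈ 187.05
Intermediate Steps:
a = -8/3 (a = 8/(-2 - 1) = 8/(-3) = 8*(-⅓) = -8/3 ≈ -2.6667)
F(S) = 11/3 + 16*S/3 (F(S) = -8*((S*(-3) - 1) + S)/3 + 1 = -8*((-3*S - 1) + S)/3 + 1 = -8*((-1 - 3*S) + S)/3 + 1 = -8*(-1 - 2*S)/3 + 1 = (8/3 + 16*S/3) + 1 = 11/3 + 16*S/3)
√(F(-113) + 35586) = √((11/3 + (16/3)*(-113)) + 35586) = √((11/3 - 1808/3) + 35586) = √(-599 + 35586) = √34987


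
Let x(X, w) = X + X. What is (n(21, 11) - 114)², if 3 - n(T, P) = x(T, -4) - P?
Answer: 20164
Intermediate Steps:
x(X, w) = 2*X
n(T, P) = 3 + P - 2*T (n(T, P) = 3 - (2*T - P) = 3 - (-P + 2*T) = 3 + (P - 2*T) = 3 + P - 2*T)
(n(21, 11) - 114)² = ((3 + 11 - 2*21) - 114)² = ((3 + 11 - 42) - 114)² = (-28 - 114)² = (-142)² = 20164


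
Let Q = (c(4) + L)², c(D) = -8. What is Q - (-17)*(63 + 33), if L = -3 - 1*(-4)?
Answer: 1681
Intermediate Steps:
L = 1 (L = -3 + 4 = 1)
Q = 49 (Q = (-8 + 1)² = (-7)² = 49)
Q - (-17)*(63 + 33) = 49 - (-17)*(63 + 33) = 49 - (-17)*96 = 49 - 1*(-1632) = 49 + 1632 = 1681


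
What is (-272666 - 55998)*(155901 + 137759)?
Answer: -96515470240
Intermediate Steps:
(-272666 - 55998)*(155901 + 137759) = -328664*293660 = -96515470240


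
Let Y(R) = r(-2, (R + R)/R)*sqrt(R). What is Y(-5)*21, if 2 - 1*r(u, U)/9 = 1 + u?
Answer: 567*I*sqrt(5) ≈ 1267.9*I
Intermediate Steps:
r(u, U) = 9 - 9*u (r(u, U) = 18 - 9*(1 + u) = 18 + (-9 - 9*u) = 9 - 9*u)
Y(R) = 27*sqrt(R) (Y(R) = (9 - 9*(-2))*sqrt(R) = (9 + 18)*sqrt(R) = 27*sqrt(R))
Y(-5)*21 = (27*sqrt(-5))*21 = (27*(I*sqrt(5)))*21 = (27*I*sqrt(5))*21 = 567*I*sqrt(5)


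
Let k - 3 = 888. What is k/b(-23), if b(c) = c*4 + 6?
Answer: -891/86 ≈ -10.360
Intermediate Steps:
b(c) = 6 + 4*c (b(c) = 4*c + 6 = 6 + 4*c)
k = 891 (k = 3 + 888 = 891)
k/b(-23) = 891/(6 + 4*(-23)) = 891/(6 - 92) = 891/(-86) = 891*(-1/86) = -891/86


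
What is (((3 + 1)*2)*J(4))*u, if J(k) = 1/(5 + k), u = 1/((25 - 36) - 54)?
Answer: -8/585 ≈ -0.013675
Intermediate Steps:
u = -1/65 (u = 1/(-11 - 54) = 1/(-65) = -1/65 ≈ -0.015385)
(((3 + 1)*2)*J(4))*u = (((3 + 1)*2)/(5 + 4))*(-1/65) = ((4*2)/9)*(-1/65) = (8*(⅑))*(-1/65) = (8/9)*(-1/65) = -8/585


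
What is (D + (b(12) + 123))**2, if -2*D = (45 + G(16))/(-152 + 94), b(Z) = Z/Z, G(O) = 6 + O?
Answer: 208831401/13456 ≈ 15520.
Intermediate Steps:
b(Z) = 1
D = 67/116 (D = -(45 + (6 + 16))/(2*(-152 + 94)) = -(45 + 22)/(2*(-58)) = -67*(-1)/(2*58) = -1/2*(-67/58) = 67/116 ≈ 0.57759)
(D + (b(12) + 123))**2 = (67/116 + (1 + 123))**2 = (67/116 + 124)**2 = (14451/116)**2 = 208831401/13456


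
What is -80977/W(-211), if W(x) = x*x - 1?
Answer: -80977/44520 ≈ -1.8189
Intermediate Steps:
W(x) = -1 + x² (W(x) = x² - 1 = -1 + x²)
-80977/W(-211) = -80977/(-1 + (-211)²) = -80977/(-1 + 44521) = -80977/44520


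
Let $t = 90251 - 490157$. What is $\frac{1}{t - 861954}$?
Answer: $- \frac{1}{1261860} \approx -7.9248 \cdot 10^{-7}$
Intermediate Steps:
$t = -399906$
$\frac{1}{t - 861954} = \frac{1}{-399906 - 861954} = \frac{1}{-1261860} = - \frac{1}{1261860}$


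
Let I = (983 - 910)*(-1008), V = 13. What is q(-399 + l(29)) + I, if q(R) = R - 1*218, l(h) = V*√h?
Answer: -74201 + 13*√29 ≈ -74131.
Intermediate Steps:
l(h) = 13*√h
q(R) = -218 + R (q(R) = R - 218 = -218 + R)
I = -73584 (I = 73*(-1008) = -73584)
q(-399 + l(29)) + I = (-218 + (-399 + 13*√29)) - 73584 = (-617 + 13*√29) - 73584 = -74201 + 13*√29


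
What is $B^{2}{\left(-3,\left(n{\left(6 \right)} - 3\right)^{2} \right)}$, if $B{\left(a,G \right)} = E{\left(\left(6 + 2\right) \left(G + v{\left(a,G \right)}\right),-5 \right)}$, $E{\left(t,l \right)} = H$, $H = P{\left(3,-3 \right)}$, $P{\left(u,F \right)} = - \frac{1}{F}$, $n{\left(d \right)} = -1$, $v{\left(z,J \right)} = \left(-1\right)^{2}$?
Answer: $\frac{1}{9} \approx 0.11111$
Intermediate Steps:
$v{\left(z,J \right)} = 1$
$H = \frac{1}{3}$ ($H = - \frac{1}{-3} = \left(-1\right) \left(- \frac{1}{3}\right) = \frac{1}{3} \approx 0.33333$)
$E{\left(t,l \right)} = \frac{1}{3}$
$B{\left(a,G \right)} = \frac{1}{3}$
$B^{2}{\left(-3,\left(n{\left(6 \right)} - 3\right)^{2} \right)} = \left(\frac{1}{3}\right)^{2} = \frac{1}{9}$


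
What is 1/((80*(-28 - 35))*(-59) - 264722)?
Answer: 1/32638 ≈ 3.0639e-5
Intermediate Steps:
1/((80*(-28 - 35))*(-59) - 264722) = 1/((80*(-63))*(-59) - 264722) = 1/(-5040*(-59) - 264722) = 1/(297360 - 264722) = 1/32638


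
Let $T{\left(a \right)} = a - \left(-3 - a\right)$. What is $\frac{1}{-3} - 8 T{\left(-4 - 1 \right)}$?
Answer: $\frac{167}{3} \approx 55.667$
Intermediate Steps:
$T{\left(a \right)} = 3 + 2 a$ ($T{\left(a \right)} = a + \left(3 + a\right) = 3 + 2 a$)
$\frac{1}{-3} - 8 T{\left(-4 - 1 \right)} = \frac{1}{-3} - 8 \left(3 + 2 \left(-4 - 1\right)\right) = - \frac{1}{3} - 8 \left(3 + 2 \left(-5\right)\right) = - \frac{1}{3} - 8 \left(3 - 10\right) = - \frac{1}{3} - -56 = - \frac{1}{3} + 56 = \frac{167}{3}$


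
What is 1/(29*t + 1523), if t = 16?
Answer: 1/1987 ≈ 0.00050327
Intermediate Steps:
1/(29*t + 1523) = 1/(29*16 + 1523) = 1/(464 + 1523) = 1/1987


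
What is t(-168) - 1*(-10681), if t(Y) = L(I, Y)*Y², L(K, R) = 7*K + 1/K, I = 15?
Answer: 14880413/5 ≈ 2.9761e+6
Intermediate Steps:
L(K, R) = 1/K + 7*K
t(Y) = 1576*Y²/15 (t(Y) = (1/15 + 7*15)*Y² = (1/15 + 105)*Y² = 1576*Y²/15)
t(-168) - 1*(-10681) = (1576/15)*(-168)² - 1*(-10681) = (1576/15)*28224 + 10681 = 14827008/5 + 10681 = 14880413/5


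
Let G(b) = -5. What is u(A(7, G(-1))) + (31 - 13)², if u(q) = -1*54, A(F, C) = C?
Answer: 270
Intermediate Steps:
u(q) = -54
u(A(7, G(-1))) + (31 - 13)² = -54 + (31 - 13)² = -54 + 18² = -54 + 324 = 270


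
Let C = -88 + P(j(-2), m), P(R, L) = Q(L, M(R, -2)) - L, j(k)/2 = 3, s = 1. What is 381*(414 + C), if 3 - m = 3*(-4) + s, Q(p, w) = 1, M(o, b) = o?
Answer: 119253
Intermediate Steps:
j(k) = 6 (j(k) = 2*3 = 6)
m = 14 (m = 3 - (3*(-4) + 1) = 3 - (-12 + 1) = 3 - 1*(-11) = 3 + 11 = 14)
P(R, L) = 1 - L
C = -101 (C = -88 + (1 - 1*14) = -88 + (1 - 14) = -88 - 13 = -101)
381*(414 + C) = 381*(414 - 101) = 381*313 = 119253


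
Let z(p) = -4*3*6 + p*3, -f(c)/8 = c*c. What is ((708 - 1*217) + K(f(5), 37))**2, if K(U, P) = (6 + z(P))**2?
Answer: 6330256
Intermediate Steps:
f(c) = -8*c**2 (f(c) = -8*c*c = -8*c**2)
z(p) = -72 + 3*p (z(p) = -12*6 + 3*p = -72 + 3*p)
K(U, P) = (-66 + 3*P)**2 (K(U, P) = (6 + (-72 + 3*P))**2 = (-66 + 3*P)**2)
((708 - 1*217) + K(f(5), 37))**2 = ((708 - 1*217) + 9*(-22 + 37)**2)**2 = ((708 - 217) + 9*15**2)**2 = (491 + 9*225)**2 = (491 + 2025)**2 = 2516**2 = 6330256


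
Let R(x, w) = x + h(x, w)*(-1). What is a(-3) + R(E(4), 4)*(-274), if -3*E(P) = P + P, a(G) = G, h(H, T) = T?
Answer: 5471/3 ≈ 1823.7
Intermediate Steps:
E(P) = -2*P/3 (E(P) = -(P + P)/3 = -2*P/3)
R(x, w) = x - w (R(x, w) = x + w*(-1) = x - w)
a(-3) + R(E(4), 4)*(-274) = -3 + (-⅔*4 - 1*4)*(-274) = -3 + (-8/3 - 4)*(-274) = -3 - 20/3*(-274) = -3 + 5480/3 = 5471/3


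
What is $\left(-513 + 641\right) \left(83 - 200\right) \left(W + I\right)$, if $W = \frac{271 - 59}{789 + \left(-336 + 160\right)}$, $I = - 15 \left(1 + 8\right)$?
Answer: $\frac{1236163968}{613} \approx 2.0166 \cdot 10^{6}$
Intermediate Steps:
$I = -135$ ($I = \left(-15\right) 9 = -135$)
$W = \frac{212}{613}$ ($W = \frac{212}{789 - 176} = \frac{212}{613} \approx 0.34584$)
$\left(-513 + 641\right) \left(83 - 200\right) \left(W + I\right) = \left(-513 + 641\right) \left(83 - 200\right) \left(\frac{212}{613} - 135\right) = 128 \left(-117\right) \left(- \frac{82543}{613}\right) = \left(-14976\right) \left(- \frac{82543}{613}\right) = \frac{1236163968}{613}$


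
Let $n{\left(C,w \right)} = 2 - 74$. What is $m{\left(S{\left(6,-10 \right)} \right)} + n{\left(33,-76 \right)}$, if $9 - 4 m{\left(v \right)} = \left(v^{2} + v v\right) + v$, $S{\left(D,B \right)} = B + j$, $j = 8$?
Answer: $- \frac{285}{4} \approx -71.25$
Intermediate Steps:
$n{\left(C,w \right)} = -72$
$S{\left(D,B \right)} = 8 + B$ ($S{\left(D,B \right)} = B + 8 = 8 + B$)
$m{\left(v \right)} = \frac{9}{4} - \frac{v^{2}}{2} - \frac{v}{4}$ ($m{\left(v \right)} = \frac{9}{4} - \frac{\left(v^{2} + v v\right) + v}{4} = \frac{9}{4} - \frac{\left(v^{2} + v^{2}\right) + v}{4} = \frac{9}{4} - \frac{2 v^{2} + v}{4} = \frac{9}{4} - \frac{v + 2 v^{2}}{4} = \frac{9}{4} - \left(\frac{v^{2}}{2} + \frac{v}{4}\right) = \frac{9}{4} - \frac{v^{2}}{2} - \frac{v}{4}$)
$m{\left(S{\left(6,-10 \right)} \right)} + n{\left(33,-76 \right)} = \left(\frac{9}{4} - \frac{\left(8 - 10\right)^{2}}{2} - \frac{8 - 10}{4}\right) - 72 = \left(\frac{9}{4} - \frac{\left(-2\right)^{2}}{2} - - \frac{1}{2}\right) - 72 = \left(\frac{9}{4} - 2 + \frac{1}{2}\right) - 72 = \frac{3}{4} - 72 = - \frac{285}{4}$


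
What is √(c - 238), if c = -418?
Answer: 4*I*√41 ≈ 25.612*I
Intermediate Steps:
√(c - 238) = √(-418 - 238) = √(-656) = 4*I*√41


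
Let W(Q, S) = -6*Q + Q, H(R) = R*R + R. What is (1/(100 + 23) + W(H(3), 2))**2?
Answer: 54449641/15129 ≈ 3599.0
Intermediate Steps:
H(R) = R + R**2 (H(R) = R**2 + R = R + R**2)
W(Q, S) = -5*Q
(1/(100 + 23) + W(H(3), 2))**2 = (1/(100 + 23) - 15*(1 + 3))**2 = (1/123 - 15*4)**2 = (1/123 - 5*12)**2 = (1/123 - 60)**2 = (-7379/123)**2 = 54449641/15129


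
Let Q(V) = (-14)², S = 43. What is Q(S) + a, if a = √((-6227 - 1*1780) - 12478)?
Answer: 196 + I*√20485 ≈ 196.0 + 143.13*I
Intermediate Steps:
Q(V) = 196
a = I*√20485 (a = √((-6227 - 1780) - 12478) = √(-8007 - 12478) = √(-20485) = I*√20485 ≈ 143.13*I)
Q(S) + a = 196 + I*√20485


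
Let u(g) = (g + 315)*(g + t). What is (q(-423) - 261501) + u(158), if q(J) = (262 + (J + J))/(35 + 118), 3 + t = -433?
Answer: -60128819/153 ≈ -3.9300e+5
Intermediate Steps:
t = -436 (t = -3 - 433 = -436)
q(J) = 262/153 + 2*J/153 (q(J) = (262 + 2*J)/153 = (262 + 2*J)*(1/153) = 262/153 + 2*J/153)
u(g) = (-436 + g)*(315 + g) (u(g) = (g + 315)*(g - 436) = (315 + g)*(-436 + g) = (-436 + g)*(315 + g))
(q(-423) - 261501) + u(158) = ((262/153 + (2/153)*(-423)) - 261501) + (-137340 + 158**2 - 121*158) = ((262/153 - 94/17) - 261501) + (-137340 + 24964 - 19118) = (-584/153 - 261501) - 131494 = -40010237/153 - 131494 = -60128819/153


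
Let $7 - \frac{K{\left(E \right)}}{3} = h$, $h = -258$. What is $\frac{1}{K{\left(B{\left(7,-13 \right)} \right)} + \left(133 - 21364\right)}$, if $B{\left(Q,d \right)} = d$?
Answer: $- \frac{1}{20436} \approx -4.8933 \cdot 10^{-5}$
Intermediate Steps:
$K{\left(E \right)} = 795$ ($K{\left(E \right)} = 21 - -774 = 21 + 774 = 795$)
$\frac{1}{K{\left(B{\left(7,-13 \right)} \right)} + \left(133 - 21364\right)} = \frac{1}{795 + \left(133 - 21364\right)} = \frac{1}{795 - 21231} = \frac{1}{-20436} = - \frac{1}{20436}$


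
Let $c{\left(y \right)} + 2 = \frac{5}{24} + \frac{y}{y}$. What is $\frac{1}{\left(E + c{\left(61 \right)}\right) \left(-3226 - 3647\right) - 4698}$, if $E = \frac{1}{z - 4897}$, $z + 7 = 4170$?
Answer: $\frac{2936}{2209307} \approx 0.0013289$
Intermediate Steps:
$z = 4163$ ($z = -7 + 4170 = 4163$)
$c{\left(y \right)} = - \frac{19}{24}$ ($c{\left(y \right)} = -2 + \left(\frac{5}{24} + \frac{y}{y}\right) = -2 + \left(5 \cdot \frac{1}{24} + 1\right) = -2 + \left(\frac{5}{24} + 1\right) = -2 + \frac{29}{24} = - \frac{19}{24}$)
$E = - \frac{1}{734}$ ($E = \frac{1}{4163 - 4897} = \frac{1}{-734} = - \frac{1}{734} \approx -0.0013624$)
$\frac{1}{\left(E + c{\left(61 \right)}\right) \left(-3226 - 3647\right) - 4698} = \frac{1}{\left(- \frac{1}{734} - \frac{19}{24}\right) \left(-3226 - 3647\right) - 4698} = \frac{1}{\left(- \frac{6985}{8808}\right) \left(-6873\right) - 4698} = \frac{1}{\frac{16002635}{2936} - 4698} = \frac{1}{\frac{2209307}{2936}} = \frac{2936}{2209307}$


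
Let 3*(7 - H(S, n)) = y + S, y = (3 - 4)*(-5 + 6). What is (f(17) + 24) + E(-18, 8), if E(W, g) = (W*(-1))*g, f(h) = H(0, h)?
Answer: 526/3 ≈ 175.33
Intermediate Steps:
y = -1 (y = -1*1 = -1)
H(S, n) = 22/3 - S/3 (H(S, n) = 7 - (-1 + S)/3 = 7 + (1/3 - S/3) = 22/3 - S/3)
f(h) = 22/3 (f(h) = 22/3 - 1/3*0 = 22/3 + 0 = 22/3)
E(W, g) = -W*g (E(W, g) = (-W)*g = -W*g)
(f(17) + 24) + E(-18, 8) = (22/3 + 24) - 1*(-18)*8 = 94/3 + 144 = 526/3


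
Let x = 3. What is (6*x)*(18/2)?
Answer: 162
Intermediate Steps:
(6*x)*(18/2) = (6*3)*(18/2) = 18*(18*(1/2)) = 18*9 = 162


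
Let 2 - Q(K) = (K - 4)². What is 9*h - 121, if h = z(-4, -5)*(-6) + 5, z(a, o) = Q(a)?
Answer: 3272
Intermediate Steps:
Q(K) = 2 - (-4 + K)² (Q(K) = 2 - (K - 4)² = 2 - (-4 + K)²)
z(a, o) = 2 - (-4 + a)²
h = 377 (h = (2 - (-4 - 4)²)*(-6) + 5 = (2 - 1*(-8)²)*(-6) + 5 = (2 - 1*64)*(-6) + 5 = (2 - 64)*(-6) + 5 = -62*(-6) + 5 = 372 + 5 = 377)
9*h - 121 = 9*377 - 121 = 3393 - 121 = 3272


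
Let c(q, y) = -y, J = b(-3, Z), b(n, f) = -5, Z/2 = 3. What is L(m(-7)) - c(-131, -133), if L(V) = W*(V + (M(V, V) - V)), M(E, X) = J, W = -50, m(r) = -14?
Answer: 117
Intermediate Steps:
Z = 6 (Z = 2*3 = 6)
J = -5
M(E, X) = -5
L(V) = 250 (L(V) = -50*(V + (-5 - V)) = -50*(-5) = 250)
L(m(-7)) - c(-131, -133) = 250 - (-1)*(-133) = 250 - 1*133 = 250 - 133 = 117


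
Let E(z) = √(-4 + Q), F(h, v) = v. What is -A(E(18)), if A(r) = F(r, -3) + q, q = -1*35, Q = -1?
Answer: 38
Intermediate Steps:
q = -35
E(z) = I*√5 (E(z) = √(-4 - 1) = √(-5) = I*√5)
A(r) = -38 (A(r) = -3 - 35 = -38)
-A(E(18)) = -1*(-38) = 38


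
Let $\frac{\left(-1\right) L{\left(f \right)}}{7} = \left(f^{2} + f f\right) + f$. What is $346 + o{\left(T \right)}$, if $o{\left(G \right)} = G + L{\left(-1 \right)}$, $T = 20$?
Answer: $359$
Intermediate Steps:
$L{\left(f \right)} = - 14 f^{2} - 7 f$ ($L{\left(f \right)} = - 7 \left(\left(f^{2} + f f\right) + f\right) = - 7 \left(\left(f^{2} + f^{2}\right) + f\right) = - 7 \left(2 f^{2} + f\right) = - 7 \left(f + 2 f^{2}\right) = - 14 f^{2} - 7 f$)
$o{\left(G \right)} = -7 + G$ ($o{\left(G \right)} = G - - 7 \left(1 + 2 \left(-1\right)\right) = G - - 7 \left(1 - 2\right) = G - \left(-7\right) \left(-1\right) = G - 7 = -7 + G$)
$346 + o{\left(T \right)} = 346 + \left(-7 + 20\right) = 346 + 13 = 359$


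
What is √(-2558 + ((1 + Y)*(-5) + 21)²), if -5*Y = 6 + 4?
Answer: I*√1882 ≈ 43.382*I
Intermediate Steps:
Y = -2 (Y = -(6 + 4)/5 = -⅕*10 = -2)
√(-2558 + ((1 + Y)*(-5) + 21)²) = √(-2558 + ((1 - 2)*(-5) + 21)²) = √(-2558 + (-1*(-5) + 21)²) = √(-2558 + (5 + 21)²) = √(-2558 + 26²) = √(-2558 + 676) = √(-1882) = I*√1882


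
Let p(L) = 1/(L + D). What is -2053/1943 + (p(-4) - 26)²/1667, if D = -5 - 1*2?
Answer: -254061504/391916701 ≈ -0.64825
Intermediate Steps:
D = -7 (D = -5 - 2 = -7)
p(L) = 1/(-7 + L) (p(L) = 1/(L - 7) = 1/(-7 + L))
-2053/1943 + (p(-4) - 26)²/1667 = -2053/1943 + (1/(-7 - 4) - 26)²/1667 = -2053*1/1943 + (1/(-11) - 26)²*(1/1667) = -2053/1943 + (-1/11 - 26)²*(1/1667) = -2053/1943 + (-287/11)²*(1/1667) = -2053/1943 + (82369/121)*(1/1667) = -2053/1943 + 82369/201707 = -254061504/391916701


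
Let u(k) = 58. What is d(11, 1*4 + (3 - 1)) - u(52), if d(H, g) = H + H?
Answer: -36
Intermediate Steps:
d(H, g) = 2*H
d(11, 1*4 + (3 - 1)) - u(52) = 2*11 - 1*58 = 22 - 58 = -36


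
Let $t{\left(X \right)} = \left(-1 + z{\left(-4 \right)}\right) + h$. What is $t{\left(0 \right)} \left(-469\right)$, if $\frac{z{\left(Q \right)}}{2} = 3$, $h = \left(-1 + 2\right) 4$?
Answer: $-4221$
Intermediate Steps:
$h = 4$ ($h = 1 \cdot 4 = 4$)
$z{\left(Q \right)} = 6$ ($z{\left(Q \right)} = 2 \cdot 3 = 6$)
$t{\left(X \right)} = 9$ ($t{\left(X \right)} = \left(-1 + 6\right) + 4 = 5 + 4 = 9$)
$t{\left(0 \right)} \left(-469\right) = 9 \left(-469\right) = -4221$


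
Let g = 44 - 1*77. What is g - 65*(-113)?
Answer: 7312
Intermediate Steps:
g = -33 (g = 44 - 77 = -33)
g - 65*(-113) = -33 - 65*(-113) = -33 + 7345 = 7312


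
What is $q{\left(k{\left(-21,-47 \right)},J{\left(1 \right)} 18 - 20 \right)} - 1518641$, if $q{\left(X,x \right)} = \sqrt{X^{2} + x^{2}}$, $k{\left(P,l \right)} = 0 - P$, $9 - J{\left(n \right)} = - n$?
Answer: $-1518641 + \sqrt{26041} \approx -1.5185 \cdot 10^{6}$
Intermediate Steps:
$J{\left(n \right)} = 9 + n$ ($J{\left(n \right)} = 9 - - n = 9 + n$)
$k{\left(P,l \right)} = - P$
$q{\left(k{\left(-21,-47 \right)},J{\left(1 \right)} 18 - 20 \right)} - 1518641 = \sqrt{\left(\left(-1\right) \left(-21\right)\right)^{2} + \left(\left(9 + 1\right) 18 - 20\right)^{2}} - 1518641 = \sqrt{21^{2} + \left(10 \cdot 18 - 20\right)^{2}} - 1518641 = \sqrt{441 + \left(180 - 20\right)^{2}} - 1518641 = \sqrt{441 + 160^{2}} - 1518641 = \sqrt{441 + 25600} - 1518641 = \sqrt{26041} - 1518641 = -1518641 + \sqrt{26041}$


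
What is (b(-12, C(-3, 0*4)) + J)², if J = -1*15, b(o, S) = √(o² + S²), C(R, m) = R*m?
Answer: 9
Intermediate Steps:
b(o, S) = √(S² + o²)
J = -15
(b(-12, C(-3, 0*4)) + J)² = (√((-0*4)² + (-12)²) - 15)² = (√((-3*0)² + 144) - 15)² = (√(0² + 144) - 15)² = (√(0 + 144) - 15)² = (√144 - 15)² = (12 - 15)² = (-3)² = 9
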